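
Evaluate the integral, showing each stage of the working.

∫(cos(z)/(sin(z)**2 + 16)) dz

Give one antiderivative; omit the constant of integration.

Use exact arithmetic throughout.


Step 1. Substitute u = sin(z), turning ∫(cos(z)/(sin(z)**2 + 16)) dz into ∫(1/(u**2 + 16)) du: now ∫(1/(u**2 + 16)) du.
Step 2. Evaluate the standard form: now atan(u/4)/4.
Step 3. Substitute back u = sin(z): now atan(sin(z)/4)/4.
Answer: atan(sin(z)/4)/4.


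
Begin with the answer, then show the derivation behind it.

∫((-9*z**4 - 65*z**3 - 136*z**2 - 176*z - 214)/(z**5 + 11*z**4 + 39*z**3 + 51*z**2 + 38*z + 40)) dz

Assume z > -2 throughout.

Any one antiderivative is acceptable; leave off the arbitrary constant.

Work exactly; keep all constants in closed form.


The answer is -log(z + 2) - 5*log(z + 4) - 3*log(z + 5) - 3*atan(z).
Step 1. Decompose ∫((-9*z**4 - 65*z**3 - 136*z**2 - 176*z - 214)/(z**5 + 11*z**4 + 39*z**3 + 51*z**2 + 38*z + 40)) dz by partial fractions, (-9*z**4 - 65*z**3 - 136*z**2 - 176*z - 214)/(z**5 + 11*z**4 + 39*z**3 + 51*z**2 + 38*z + 40) = -3/(z**2 + 1) - 3/(z + 5) - 5/(z + 4) - 1/(z + 2): now ∫(-1/(z + 2)) dz + ∫(-5/(z + 4)) dz + ∫(-3/(z + 5)) dz + ∫(-3/(z**2 + 1)) dz.
Step 2. Evaluate the standard form [assuming z > -4]: now -5*log(z + 4) + ∫(-1/(z + 2)) dz + ∫(-3/(z + 5)) dz + ∫(-3/(z**2 + 1)) dz.
Step 3. Evaluate the standard form [assuming z > -2]: now -log(z + 2) - 5*log(z + 4) + ∫(-3/(z + 5)) dz + ∫(-3/(z**2 + 1)) dz.
Step 4. Evaluate the standard form [assuming z > -5]: now -log(z + 2) - 5*log(z + 4) - 3*log(z + 5) + ∫(-3/(z**2 + 1)) dz.
Step 5. Evaluate the standard form: now -log(z + 2) - 5*log(z + 4) - 3*log(z + 5) - 3*atan(z).
Answer: -log(z + 2) - 5*log(z + 4) - 3*log(z + 5) - 3*atan(z).


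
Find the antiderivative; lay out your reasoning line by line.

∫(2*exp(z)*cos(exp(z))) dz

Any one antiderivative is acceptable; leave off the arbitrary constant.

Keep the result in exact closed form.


Step 1. Substitute u = exp(z), turning ∫(2*exp(z)*cos(exp(z))) dz into ∫(2*cos(u)) du: now ∫(2*cos(u)) du.
Step 2. Evaluate the standard form: now 2*sin(u).
Step 3. Substitute back u = exp(z): now 2*sin(exp(z)).
Answer: 2*sin(exp(z)).


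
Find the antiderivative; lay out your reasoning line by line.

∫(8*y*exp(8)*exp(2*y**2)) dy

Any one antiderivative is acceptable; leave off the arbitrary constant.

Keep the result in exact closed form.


Step 1. Substitute u = y**2 + 4, turning ∫(8*y*exp(8)*exp(2*y**2)) dy into ∫(4*exp(2*u)) du: now ∫(4*exp(2*u)) du.
Step 2. Evaluate the standard form: now 2*exp(2*u).
Step 3. Substitute back u = y**2 + 4: now 2*exp(2*y**2 + 8).
Answer: 2*exp(2*y**2 + 8).


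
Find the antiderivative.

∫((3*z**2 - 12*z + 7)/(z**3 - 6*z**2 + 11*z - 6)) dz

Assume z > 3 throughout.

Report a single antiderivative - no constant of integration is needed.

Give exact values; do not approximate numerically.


Answer: -log(z - 3) + 5*log(z - 2) - log(z - 1).


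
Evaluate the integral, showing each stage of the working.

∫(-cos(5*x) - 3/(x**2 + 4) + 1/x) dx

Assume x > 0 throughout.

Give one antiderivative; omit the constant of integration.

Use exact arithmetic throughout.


Step 1. Rewrite: now ∫(1/x) dx + ∫(-3/(x**2 + 4)) dx + ∫(-cos(5*x)) dx.
Step 2. Evaluate the standard form [assuming x > 0]: now log(x) + ∫(-3/(x**2 + 4)) dx + ∫(-cos(5*x)) dx.
Step 3. Evaluate the standard form: now log(x) - sin(5*x)/5 + ∫(-3/(x**2 + 4)) dx.
Step 4. Evaluate the standard form: now log(x) - sin(5*x)/5 - 3*atan(x/2)/2.
Answer: log(x) - sin(5*x)/5 - 3*atan(x/2)/2.


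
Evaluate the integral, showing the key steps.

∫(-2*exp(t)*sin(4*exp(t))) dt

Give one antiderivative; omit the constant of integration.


Step 1. Substitute u = exp(t), turning ∫(-2*exp(t)*sin(4*exp(t))) dt into ∫(-2*sin(4*u)) du: now ∫(-2*sin(4*u)) du.
Step 2. Evaluate the standard form: now cos(4*u)/2.
Step 3. Substitute back u = exp(t): now cos(4*exp(t))/2.
Answer: cos(4*exp(t))/2.


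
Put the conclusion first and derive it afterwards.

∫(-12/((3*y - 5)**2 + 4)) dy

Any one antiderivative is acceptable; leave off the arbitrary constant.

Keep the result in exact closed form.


The answer is -2*atan(3*y/2 - 5/2).
Step 1. Substitute u = 3*y - 5, turning ∫(-12/((3*y - 5)**2 + 4)) dy into ∫(-4/(u**2 + 4)) du: now ∫(-4/(u**2 + 4)) du.
Step 2. Evaluate the standard form: now -2*atan(u/2).
Step 3. Substitute back u = 3*y - 5: now -2*atan(3*y/2 - 5/2).
Answer: -2*atan(3*y/2 - 5/2).


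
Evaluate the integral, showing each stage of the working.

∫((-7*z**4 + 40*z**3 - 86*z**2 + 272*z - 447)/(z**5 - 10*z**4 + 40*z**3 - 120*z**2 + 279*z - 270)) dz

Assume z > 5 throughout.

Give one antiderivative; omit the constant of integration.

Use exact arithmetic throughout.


Step 1. Decompose ∫((-7*z**4 + 40*z**3 - 86*z**2 + 272*z - 447)/(z**5 - 10*z**4 + 40*z**3 - 120*z**2 + 279*z - 270)) dz by partial fractions, (-7*z**4 + 40*z**3 - 86*z**2 + 272*z - 447)/(z**5 - 10*z**4 + 40*z**3 - 120*z**2 + 279*z - 270) = -4/(z**2 + 9) - 1/(z - 2) - 3/(z - 3) - 3/(z - 5): now ∫(-3/(z - 5)) dz + ∫(-3/(z - 3)) dz + ∫(-1/(z - 2)) dz + ∫(-4/(z**2 + 9)) dz.
Step 2. Evaluate the standard form [assuming z > 5]: now -3*log(z - 5) + ∫(-3/(z - 3)) dz + ∫(-1/(z - 2)) dz + ∫(-4/(z**2 + 9)) dz.
Step 3. Evaluate the standard form [assuming z > 3]: now -3*log(z - 5) - 3*log(z - 3) + ∫(-1/(z - 2)) dz + ∫(-4/(z**2 + 9)) dz.
Step 4. Evaluate the standard form [assuming z > 2]: now -3*log(z - 5) - 3*log(z - 3) - log(z - 2) + ∫(-4/(z**2 + 9)) dz.
Step 5. Evaluate the standard form: now -3*log(z - 5) - 3*log(z - 3) - log(z - 2) - 4*atan(z/3)/3.
Answer: -3*log(z - 5) - 3*log(z - 3) - log(z - 2) - 4*atan(z/3)/3.


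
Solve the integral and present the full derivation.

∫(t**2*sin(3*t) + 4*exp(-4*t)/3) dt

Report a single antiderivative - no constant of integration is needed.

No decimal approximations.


Step 1. Rewrite: now ∫(t**2*sin(3*t)) dt + ∫(4*exp(-4*t)/3) dt.
Step 2. Evaluate the standard form: now ∫(t**2*sin(3*t)) dt - exp(-4*t)/3.
Step 3. Integrate ∫(t**2*sin(3*t)) dt by parts with u = t**2, dv = (sin(3*t)) dt, so v = -cos(3*t)/3: now -t**2*cos(3*t)/3 + ∫(2*t*cos(3*t)/3) dt - exp(-4*t)/3.
Step 4. Integrate ∫(2*t*cos(3*t)/3) dt by parts with u = t, dv = (2*cos(3*t)/3) dt, so v = 2*sin(3*t)/9: now -t**2*cos(3*t)/3 + 2*t*sin(3*t)/9 + ∫(-2*sin(3*t)/9) dt - exp(-4*t)/3.
Step 5. Evaluate the standard form: now -t**2*cos(3*t)/3 + 2*t*sin(3*t)/9 + 2*cos(3*t)/27 - exp(-4*t)/3.
Answer: -t**2*cos(3*t)/3 + 2*t*sin(3*t)/9 + 2*cos(3*t)/27 - exp(-4*t)/3.


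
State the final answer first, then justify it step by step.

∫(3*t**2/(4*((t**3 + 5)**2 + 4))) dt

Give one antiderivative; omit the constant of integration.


The answer is atan(t**3/2 + 5/2)/8.
Step 1. Substitute u = t**3 + 5, turning ∫(3*t**2/(4*((t**3 + 5)**2 + 4))) dt into ∫(1/(4*(u**2 + 4))) du: now ∫(1/(4*(u**2 + 4))) du.
Step 2. Evaluate the standard form: now atan(u/2)/8.
Step 3. Substitute back u = t**3 + 5: now atan(t**3/2 + 5/2)/8.
Answer: atan(t**3/2 + 5/2)/8.


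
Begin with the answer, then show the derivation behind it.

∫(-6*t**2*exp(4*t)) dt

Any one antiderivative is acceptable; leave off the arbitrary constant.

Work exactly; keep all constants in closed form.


The answer is -3*t**2*exp(4*t)/2 + 3*t*exp(4*t)/4 - 3*exp(4*t)/16.
Step 1. Integrate ∫(-6*t**2*exp(4*t)) dt by parts with u = t**2, dv = (-6*exp(4*t)) dt, so v = -3*exp(4*t)/2: now -3*t**2*exp(4*t)/2 + ∫(3*t*exp(4*t)) dt.
Step 2. Integrate ∫(3*t*exp(4*t)) dt by parts with u = t, dv = (3*exp(4*t)) dt, so v = 3*exp(4*t)/4: now -3*t**2*exp(4*t)/2 + 3*t*exp(4*t)/4 + ∫(-3*exp(4*t)/4) dt.
Step 3. Evaluate the standard form: now -3*t**2*exp(4*t)/2 + 3*t*exp(4*t)/4 - 3*exp(4*t)/16.
Answer: -3*t**2*exp(4*t)/2 + 3*t*exp(4*t)/4 - 3*exp(4*t)/16.


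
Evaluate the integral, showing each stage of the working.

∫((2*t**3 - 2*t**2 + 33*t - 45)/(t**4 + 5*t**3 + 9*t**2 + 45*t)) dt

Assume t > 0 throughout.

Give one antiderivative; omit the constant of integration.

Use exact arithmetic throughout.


Step 1. Decompose ∫((2*t**3 - 2*t**2 + 33*t - 45)/(t**4 + 5*t**3 + 9*t**2 + 45*t)) dt by partial fractions, (2*t**3 - 2*t**2 + 33*t - 45)/(t**4 + 5*t**3 + 9*t**2 + 45*t) = 3/(t**2 + 9) + 3/(t + 5) - 1/t: now ∫(-1/t) dt + ∫(3/(t + 5)) dt + ∫(3/(t**2 + 9)) dt.
Step 2. Evaluate the standard form [assuming t > -5]: now 3*log(t + 5) + ∫(-1/t) dt + ∫(3/(t**2 + 9)) dt.
Step 3. Evaluate the standard form [assuming t > 0]: now -log(t) + 3*log(t + 5) + ∫(3/(t**2 + 9)) dt.
Step 4. Evaluate the standard form: now -log(t) + 3*log(t + 5) + atan(t/3).
Answer: -log(t) + 3*log(t + 5) + atan(t/3).


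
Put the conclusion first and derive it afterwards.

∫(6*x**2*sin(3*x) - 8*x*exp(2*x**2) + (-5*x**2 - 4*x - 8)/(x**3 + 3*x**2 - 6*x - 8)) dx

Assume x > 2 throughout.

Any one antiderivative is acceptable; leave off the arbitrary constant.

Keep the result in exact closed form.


The answer is -2*x**2*cos(3*x) + 4*x*sin(3*x)/3 - 2*exp(2*x**2) - 2*log(x - 2) + log(x + 1) - 4*log(x + 4) + 4*cos(3*x)/9.
Step 1. Rewrite: now ∫(-8*x*exp(2*x**2)) dx + ∫(6*x**2*sin(3*x)) dx + ∫((-5*x**2 - 4*x - 8)/(x**3 + 3*x**2 - 6*x - 8)) dx.
Step 2. Decompose ∫((-5*x**2 - 4*x - 8)/(x**3 + 3*x**2 - 6*x - 8)) dx by partial fractions, (-5*x**2 - 4*x - 8)/(x**3 + 3*x**2 - 6*x - 8) = -4/(x + 4) + 1/(x + 1) - 2/(x - 2): now ∫(-8*x*exp(2*x**2)) dx + ∫(6*x**2*sin(3*x)) dx + ∫(-2/(x - 2)) dx + ∫(1/(x + 1)) dx + ∫(-4/(x + 4)) dx.
Step 3. Evaluate the standard form [assuming x > -4]: now -4*log(x + 4) + ∫(-8*x*exp(2*x**2)) dx + ∫(6*x**2*sin(3*x)) dx + ∫(-2/(x - 2)) dx + ∫(1/(x + 1)) dx.
Step 4. Evaluate the standard form [assuming x > 2]: now -2*log(x - 2) - 4*log(x + 4) + ∫(-8*x*exp(2*x**2)) dx + ∫(6*x**2*sin(3*x)) dx + ∫(1/(x + 1)) dx.
Step 5. Evaluate the standard form [assuming x > -1]: now -2*log(x - 2) + log(x + 1) - 4*log(x + 4) + ∫(-8*x*exp(2*x**2)) dx + ∫(6*x**2*sin(3*x)) dx.
Step 6. Substitute u = x**2, turning ∫(-8*x*exp(2*x**2)) dx into ∫(-4*exp(2*u)) du: now -2*log(x - 2) + log(x + 1) - 4*log(x + 4) + ∫(6*x**2*sin(3*x)) dx + ∫(-4*exp(2*u)) du.
Step 7. Evaluate the standard form: now -2*exp(2*u) - 2*log(x - 2) + log(x + 1) - 4*log(x + 4) + ∫(6*x**2*sin(3*x)) dx.
Step 8. Substitute back u = x**2: now -2*exp(2*x**2) - 2*log(x - 2) + log(x + 1) - 4*log(x + 4) + ∫(6*x**2*sin(3*x)) dx.
Step 9. Integrate ∫(6*x**2*sin(3*x)) dx by parts with u = x**2, dv = (6*sin(3*x)) dx, so v = -2*cos(3*x): now -2*x**2*cos(3*x) - 2*exp(2*x**2) - 2*log(x - 2) + log(x + 1) - 4*log(x + 4) + ∫(4*x*cos(3*x)) dx.
Step 10. Integrate ∫(4*x*cos(3*x)) dx by parts with u = x, dv = (4*cos(3*x)) dx, so v = 4*sin(3*x)/3: now -2*x**2*cos(3*x) + 4*x*sin(3*x)/3 - 2*exp(2*x**2) - 2*log(x - 2) + log(x + 1) - 4*log(x + 4) + ∫(-4*sin(3*x)/3) dx.
Step 11. Evaluate the standard form: now -2*x**2*cos(3*x) + 4*x*sin(3*x)/3 - 2*exp(2*x**2) - 2*log(x - 2) + log(x + 1) - 4*log(x + 4) + 4*cos(3*x)/9.
Answer: -2*x**2*cos(3*x) + 4*x*sin(3*x)/3 - 2*exp(2*x**2) - 2*log(x - 2) + log(x + 1) - 4*log(x + 4) + 4*cos(3*x)/9.


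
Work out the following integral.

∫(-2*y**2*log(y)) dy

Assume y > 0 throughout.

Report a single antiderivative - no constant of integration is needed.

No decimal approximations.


Answer: -2*y**3*log(y)/3 + 2*y**3/9.


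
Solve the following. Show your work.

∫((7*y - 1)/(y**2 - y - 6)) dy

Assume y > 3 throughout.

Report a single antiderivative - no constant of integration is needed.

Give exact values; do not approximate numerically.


Step 1. Decompose ∫((7*y - 1)/(y**2 - y - 6)) dy by partial fractions, (7*y - 1)/(y**2 - y - 6) = 3/(y + 2) + 4/(y - 3): now ∫(4/(y - 3)) dy + ∫(3/(y + 2)) dy.
Step 2. Evaluate the standard form [assuming y > -2]: now 3*log(y + 2) + ∫(4/(y - 3)) dy.
Step 3. Evaluate the standard form [assuming y > 3]: now 4*log(y - 3) + 3*log(y + 2).
Answer: 4*log(y - 3) + 3*log(y + 2).


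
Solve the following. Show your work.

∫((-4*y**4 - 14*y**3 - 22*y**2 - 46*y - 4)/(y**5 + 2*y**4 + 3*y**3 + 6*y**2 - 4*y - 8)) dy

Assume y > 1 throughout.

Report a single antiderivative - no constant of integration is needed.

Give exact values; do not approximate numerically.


Step 1. Decompose ∫((-4*y**4 - 14*y**3 - 22*y**2 - 46*y - 4)/(y**5 + 2*y**4 + 3*y**3 + 6*y**2 - 4*y - 8)) dy by partial fractions, (-4*y**4 - 14*y**3 - 22*y**2 - 46*y - 4)/(y**5 + 2*y**4 + 3*y**3 + 6*y**2 - 4*y - 8) = -2/(y**2 + 4) + 2/(y + 2) - 3/(y + 1) - 3/(y - 1): now ∫(-3/(y - 1)) dy + ∫(-3/(y + 1)) dy + ∫(2/(y + 2)) dy + ∫(-2/(y**2 + 4)) dy.
Step 2. Evaluate the standard form [assuming y > -2]: now 2*log(y + 2) + ∫(-3/(y - 1)) dy + ∫(-3/(y + 1)) dy + ∫(-2/(y**2 + 4)) dy.
Step 3. Evaluate the standard form [assuming y > 1]: now -3*log(y - 1) + 2*log(y + 2) + ∫(-3/(y + 1)) dy + ∫(-2/(y**2 + 4)) dy.
Step 4. Evaluate the standard form [assuming y > -1]: now -3*log(y - 1) - 3*log(y + 1) + 2*log(y + 2) + ∫(-2/(y**2 + 4)) dy.
Step 5. Evaluate the standard form: now -3*log(y - 1) - 3*log(y + 1) + 2*log(y + 2) - atan(y/2).
Answer: -3*log(y - 1) - 3*log(y + 1) + 2*log(y + 2) - atan(y/2).


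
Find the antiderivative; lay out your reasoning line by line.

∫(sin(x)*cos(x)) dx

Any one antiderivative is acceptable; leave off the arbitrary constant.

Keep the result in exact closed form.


Step 1. Substitute u = sin(x), turning ∫(sin(x)*cos(x)) dx into ∫(u) du: now ∫(u) du.
Step 2. Evaluate the standard form: now u**2/2.
Step 3. Substitute back u = sin(x): now sin(x)**2/2.
Answer: sin(x)**2/2.


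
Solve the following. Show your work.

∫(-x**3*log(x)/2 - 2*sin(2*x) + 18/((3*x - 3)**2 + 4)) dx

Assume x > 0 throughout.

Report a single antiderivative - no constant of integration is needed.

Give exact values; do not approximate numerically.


Step 1. Rewrite: now ∫(-x**3*log(x)/2) dx + ∫(18/((3*x - 3)**2 + 4)) dx + ∫(-2*sin(2*x)) dx.
Step 2. Evaluate the standard form: now cos(2*x) + ∫(-x**3*log(x)/2) dx + ∫(18/((3*x - 3)**2 + 4)) dx.
Step 3. Integrate ∫(-x**3*log(x)/2) dx by parts with u = log(x), dv = (-x**3/2) dx, so v = -x**4/8 [assuming x > 0]: now -x**4*log(x)/8 + cos(2*x) + ∫(x**3/8) dx + ∫(18/((3*x - 3)**2 + 4)) dx.
Step 4. Evaluate the standard form: now -x**4*log(x)/8 + x**4/32 + cos(2*x) + ∫(18/((3*x - 3)**2 + 4)) dx.
Step 5. Substitute u = 3*x - 3, turning ∫(18/((3*x - 3)**2 + 4)) dx into ∫(6/(u**2 + 4)) du: now -x**4*log(x)/8 + x**4/32 + cos(2*x) + ∫(6/(u**2 + 4)) du.
Step 6. Evaluate the standard form: now -x**4*log(x)/8 + x**4/32 + cos(2*x) + 3*atan(u/2).
Step 7. Substitute back u = 3*x - 3: now -x**4*log(x)/8 + x**4/32 + cos(2*x) + 3*atan(3*x/2 - 3/2).
Answer: -x**4*log(x)/8 + x**4/32 + cos(2*x) + 3*atan(3*x/2 - 3/2).


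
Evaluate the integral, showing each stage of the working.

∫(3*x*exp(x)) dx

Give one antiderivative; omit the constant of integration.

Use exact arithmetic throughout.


Step 1. Integrate ∫(3*x*exp(x)) dx by parts with u = x, dv = (3*exp(x)) dx, so v = 3*exp(x): now 3*x*exp(x) + ∫(-3*exp(x)) dx.
Step 2. Evaluate the standard form: now 3*x*exp(x) - 3*exp(x).
Answer: 3*x*exp(x) - 3*exp(x).


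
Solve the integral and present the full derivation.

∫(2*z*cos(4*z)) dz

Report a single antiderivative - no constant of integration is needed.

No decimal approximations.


Step 1. Integrate ∫(2*z*cos(4*z)) dz by parts with u = z, dv = (2*cos(4*z)) dz, so v = sin(4*z)/2: now z*sin(4*z)/2 + ∫(-sin(4*z)/2) dz.
Step 2. Evaluate the standard form: now z*sin(4*z)/2 + cos(4*z)/8.
Answer: z*sin(4*z)/2 + cos(4*z)/8.


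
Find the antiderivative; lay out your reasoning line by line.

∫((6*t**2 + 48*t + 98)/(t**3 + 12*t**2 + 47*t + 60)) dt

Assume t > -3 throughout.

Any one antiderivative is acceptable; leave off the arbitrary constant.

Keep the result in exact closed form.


Step 1. Decompose ∫((6*t**2 + 48*t + 98)/(t**3 + 12*t**2 + 47*t + 60)) dt by partial fractions, (6*t**2 + 48*t + 98)/(t**3 + 12*t**2 + 47*t + 60) = 4/(t + 5) - 2/(t + 4) + 4/(t + 3): now ∫(4/(t + 3)) dt + ∫(-2/(t + 4)) dt + ∫(4/(t + 5)) dt.
Step 2. Evaluate the standard form [assuming t > -4]: now -2*log(t + 4) + ∫(4/(t + 3)) dt + ∫(4/(t + 5)) dt.
Step 3. Evaluate the standard form [assuming t > -5]: now -2*log(t + 4) + 4*log(t + 5) + ∫(4/(t + 3)) dt.
Step 4. Evaluate the standard form [assuming t > -3]: now 4*log(t + 3) - 2*log(t + 4) + 4*log(t + 5).
Answer: 4*log(t + 3) - 2*log(t + 4) + 4*log(t + 5).


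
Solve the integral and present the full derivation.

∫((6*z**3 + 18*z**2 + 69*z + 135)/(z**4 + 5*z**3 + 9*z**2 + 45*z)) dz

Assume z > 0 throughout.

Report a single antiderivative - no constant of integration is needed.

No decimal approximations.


Step 1. Decompose ∫((6*z**3 + 18*z**2 + 69*z + 135)/(z**4 + 5*z**3 + 9*z**2 + 45*z)) dz by partial fractions, (6*z**3 + 18*z**2 + 69*z + 135)/(z**4 + 5*z**3 + 9*z**2 + 45*z) = 3/(z**2 + 9) + 3/(z + 5) + 3/z: now ∫(3/z) dz + ∫(3/(z + 5)) dz + ∫(3/(z**2 + 9)) dz.
Step 2. Evaluate the standard form [assuming z > -5]: now 3*log(z + 5) + ∫(3/z) dz + ∫(3/(z**2 + 9)) dz.
Step 3. Evaluate the standard form [assuming z > 0]: now 3*log(z) + 3*log(z + 5) + ∫(3/(z**2 + 9)) dz.
Step 4. Evaluate the standard form: now 3*log(z) + 3*log(z + 5) + atan(z/3).
Answer: 3*log(z) + 3*log(z + 5) + atan(z/3).


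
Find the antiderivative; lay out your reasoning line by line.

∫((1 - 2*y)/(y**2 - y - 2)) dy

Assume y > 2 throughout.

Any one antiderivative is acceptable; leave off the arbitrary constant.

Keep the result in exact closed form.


Step 1. Decompose ∫((1 - 2*y)/(y**2 - y - 2)) dy by partial fractions, (1 - 2*y)/(y**2 - y - 2) = -1/(y + 1) - 1/(y - 2): now ∫(-1/(y - 2)) dy + ∫(-1/(y + 1)) dy.
Step 2. Evaluate the standard form [assuming y > 2]: now -log(y - 2) + ∫(-1/(y + 1)) dy.
Step 3. Evaluate the standard form [assuming y > -1]: now -log(y - 2) - log(y + 1).
Answer: -log(y - 2) - log(y + 1).


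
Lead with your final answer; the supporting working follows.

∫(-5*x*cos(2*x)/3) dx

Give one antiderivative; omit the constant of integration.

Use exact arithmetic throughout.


The answer is -5*x*sin(2*x)/6 - 5*cos(2*x)/12.
Step 1. Integrate ∫(-5*x*cos(2*x)/3) dx by parts with u = x, dv = (-5*cos(2*x)/3) dx, so v = -5*sin(2*x)/6: now -5*x*sin(2*x)/6 + ∫(5*sin(2*x)/6) dx.
Step 2. Evaluate the standard form: now -5*x*sin(2*x)/6 - 5*cos(2*x)/12.
Answer: -5*x*sin(2*x)/6 - 5*cos(2*x)/12.


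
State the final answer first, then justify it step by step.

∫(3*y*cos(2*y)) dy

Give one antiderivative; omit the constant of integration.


The answer is 3*y*sin(2*y)/2 + 3*cos(2*y)/4.
Step 1. Integrate ∫(3*y*cos(2*y)) dy by parts with u = y, dv = (3*cos(2*y)) dy, so v = 3*sin(2*y)/2: now 3*y*sin(2*y)/2 + ∫(-3*sin(2*y)/2) dy.
Step 2. Evaluate the standard form: now 3*y*sin(2*y)/2 + 3*cos(2*y)/4.
Answer: 3*y*sin(2*y)/2 + 3*cos(2*y)/4.


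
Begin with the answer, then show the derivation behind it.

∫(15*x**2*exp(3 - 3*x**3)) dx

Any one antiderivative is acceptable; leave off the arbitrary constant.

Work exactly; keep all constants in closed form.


The answer is -5*exp(3 - 3*x**3)/3.
Step 1. Substitute u = x**3 - 1, turning ∫(15*x**2*exp(3 - 3*x**3)) dx into ∫(5*exp(-3*u)) du: now ∫(5*exp(-3*u)) du.
Step 2. Evaluate the standard form: now -5*exp(-3*u)/3.
Step 3. Substitute back u = x**3 - 1: now -5*exp(3 - 3*x**3)/3.
Answer: -5*exp(3 - 3*x**3)/3.


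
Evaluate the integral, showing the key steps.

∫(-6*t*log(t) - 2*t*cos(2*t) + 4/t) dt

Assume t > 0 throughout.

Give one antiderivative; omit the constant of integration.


Step 1. Rewrite: now ∫(4/t) dt + ∫(-6*t*log(t)) dt + ∫(-2*t*cos(2*t)) dt.
Step 2. Integrate ∫(-2*t*cos(2*t)) dt by parts with u = t, dv = (-2*cos(2*t)) dt, so v = -sin(2*t): now -t*sin(2*t) + ∫(4/t) dt + ∫(-6*t*log(t)) dt + ∫(sin(2*t)) dt.
Step 3. Evaluate the standard form: now -t*sin(2*t) - cos(2*t)/2 + ∫(4/t) dt + ∫(-6*t*log(t)) dt.
Step 4. Integrate ∫(-6*t*log(t)) dt by parts with u = log(t), dv = (-6*t) dt, so v = -3*t**2 [assuming t > 0]: now -3*t**2*log(t) - t*sin(2*t) - cos(2*t)/2 + ∫(4/t) dt + ∫(3*t) dt.
Step 5. Evaluate the standard form: now -3*t**2*log(t) + 3*t**2/2 - t*sin(2*t) - cos(2*t)/2 + ∫(4/t) dt.
Step 6. Evaluate the standard form [assuming t > 0]: now -3*t**2*log(t) + 3*t**2/2 - t*sin(2*t) + 4*log(t) - cos(2*t)/2.
Answer: -3*t**2*log(t) + 3*t**2/2 - t*sin(2*t) + 4*log(t) - cos(2*t)/2.


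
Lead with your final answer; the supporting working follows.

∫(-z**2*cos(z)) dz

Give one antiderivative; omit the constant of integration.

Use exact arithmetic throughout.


The answer is -z**2*sin(z) - 2*z*cos(z) + 2*sin(z).
Step 1. Integrate ∫(-z**2*cos(z)) dz by parts with u = z**2, dv = (-cos(z)) dz, so v = -sin(z): now -z**2*sin(z) + ∫(2*z*sin(z)) dz.
Step 2. Integrate ∫(2*z*sin(z)) dz by parts with u = z, dv = (2*sin(z)) dz, so v = -2*cos(z): now -z**2*sin(z) - 2*z*cos(z) + ∫(2*cos(z)) dz.
Step 3. Evaluate the standard form: now -z**2*sin(z) - 2*z*cos(z) + 2*sin(z).
Answer: -z**2*sin(z) - 2*z*cos(z) + 2*sin(z).


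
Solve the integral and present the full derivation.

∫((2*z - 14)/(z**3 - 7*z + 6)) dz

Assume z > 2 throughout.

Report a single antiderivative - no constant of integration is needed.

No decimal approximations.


Step 1. Decompose ∫((2*z - 14)/(z**3 - 7*z + 6)) dz by partial fractions, (2*z - 14)/(z**3 - 7*z + 6) = -1/(z + 3) + 3/(z - 1) - 2/(z - 2): now ∫(-2/(z - 2)) dz + ∫(3/(z - 1)) dz + ∫(-1/(z + 3)) dz.
Step 2. Evaluate the standard form [assuming z > 1]: now 3*log(z - 1) + ∫(-2/(z - 2)) dz + ∫(-1/(z + 3)) dz.
Step 3. Evaluate the standard form [assuming z > -3]: now 3*log(z - 1) - log(z + 3) + ∫(-2/(z - 2)) dz.
Step 4. Evaluate the standard form [assuming z > 2]: now -2*log(z - 2) + 3*log(z - 1) - log(z + 3).
Answer: -2*log(z - 2) + 3*log(z - 1) - log(z + 3).


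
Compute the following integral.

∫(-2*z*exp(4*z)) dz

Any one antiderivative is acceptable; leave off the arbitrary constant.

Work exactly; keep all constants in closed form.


Answer: -z*exp(4*z)/2 + exp(4*z)/8.


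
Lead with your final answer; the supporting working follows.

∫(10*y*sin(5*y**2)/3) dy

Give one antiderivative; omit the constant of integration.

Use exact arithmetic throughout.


The answer is -cos(5*y**2)/3.
Step 1. Substitute u = y**2, turning ∫(10*y*sin(5*y**2)/3) dy into ∫(5*sin(5*u)/3) du: now ∫(5*sin(5*u)/3) du.
Step 2. Evaluate the standard form: now -cos(5*u)/3.
Step 3. Substitute back u = y**2: now -cos(5*y**2)/3.
Answer: -cos(5*y**2)/3.


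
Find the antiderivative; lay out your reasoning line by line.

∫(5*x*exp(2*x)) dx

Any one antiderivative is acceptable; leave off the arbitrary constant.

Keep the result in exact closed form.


Step 1. Integrate ∫(5*x*exp(2*x)) dx by parts with u = x, dv = (5*exp(2*x)) dx, so v = 5*exp(2*x)/2: now 5*x*exp(2*x)/2 + ∫(-5*exp(2*x)/2) dx.
Step 2. Evaluate the standard form: now 5*x*exp(2*x)/2 - 5*exp(2*x)/4.
Answer: 5*x*exp(2*x)/2 - 5*exp(2*x)/4.


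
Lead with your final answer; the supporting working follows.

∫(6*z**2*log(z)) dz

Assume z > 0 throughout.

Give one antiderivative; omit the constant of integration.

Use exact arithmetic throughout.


The answer is 2*z**3*log(z) - 2*z**3/3.
Step 1. Integrate ∫(6*z**2*log(z)) dz by parts with u = log(z), dv = (6*z**2) dz, so v = 2*z**3 [assuming z > 0]: now 2*z**3*log(z) + ∫(-2*z**2) dz.
Step 2. Evaluate the standard form: now 2*z**3*log(z) - 2*z**3/3.
Answer: 2*z**3*log(z) - 2*z**3/3.


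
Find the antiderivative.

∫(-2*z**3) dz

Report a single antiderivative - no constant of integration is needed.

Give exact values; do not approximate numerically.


Answer: -z**4/2.


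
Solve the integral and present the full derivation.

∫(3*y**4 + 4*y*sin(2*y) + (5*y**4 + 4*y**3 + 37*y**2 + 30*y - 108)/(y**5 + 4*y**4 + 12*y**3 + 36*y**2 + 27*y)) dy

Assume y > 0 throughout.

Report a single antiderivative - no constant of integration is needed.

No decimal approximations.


Step 1. Rewrite: now ∫(3*y**4) dy + ∫(4*y*sin(2*y)) dy + ∫((5*y**4 + 4*y**3 + 37*y**2 + 30*y - 108)/(y**5 + 4*y**4 + 12*y**3 + 36*y**2 + 27*y)) dy.
Step 2. Decompose ∫((5*y**4 + 4*y**3 + 37*y**2 + 30*y - 108)/(y**5 + 4*y**4 + 12*y**3 + 36*y**2 + 27*y)) dy by partial fractions, (5*y**4 + 4*y**3 + 37*y**2 + 30*y - 108)/(y**5 + 4*y**4 + 12*y**3 + 36*y**2 + 27*y) = 1/(y**2 + 9) + 4/(y + 3) + 5/(y + 1) - 4/y: now ∫(-4/y) dy + ∫(3*y**4) dy + ∫(4*y*sin(2*y)) dy + ∫(5/(y + 1)) dy + ∫(4/(y + 3)) dy + ∫(1/(y**2 + 9)) dy.
Step 3. Evaluate the standard form [assuming y > -3]: now 4*log(y + 3) + ∫(-4/y) dy + ∫(3*y**4) dy + ∫(4*y*sin(2*y)) dy + ∫(5/(y + 1)) dy + ∫(1/(y**2 + 9)) dy.
Step 4. Evaluate the standard form [assuming y > -1]: now 5*log(y + 1) + 4*log(y + 3) + ∫(-4/y) dy + ∫(3*y**4) dy + ∫(4*y*sin(2*y)) dy + ∫(1/(y**2 + 9)) dy.
Step 5. Evaluate the standard form [assuming y > 0]: now -4*log(y) + 5*log(y + 1) + 4*log(y + 3) + ∫(3*y**4) dy + ∫(4*y*sin(2*y)) dy + ∫(1/(y**2 + 9)) dy.
Step 6. Evaluate the standard form: now -4*log(y) + 5*log(y + 1) + 4*log(y + 3) + atan(y/3)/3 + ∫(3*y**4) dy + ∫(4*y*sin(2*y)) dy.
Step 7. Evaluate the standard form: now 3*y**5/5 - 4*log(y) + 5*log(y + 1) + 4*log(y + 3) + atan(y/3)/3 + ∫(4*y*sin(2*y)) dy.
Step 8. Integrate ∫(4*y*sin(2*y)) dy by parts with u = y, dv = (4*sin(2*y)) dy, so v = -2*cos(2*y): now 3*y**5/5 - 2*y*cos(2*y) - 4*log(y) + 5*log(y + 1) + 4*log(y + 3) + atan(y/3)/3 + ∫(2*cos(2*y)) dy.
Step 9. Evaluate the standard form: now 3*y**5/5 - 2*y*cos(2*y) - 4*log(y) + 5*log(y + 1) + 4*log(y + 3) + sin(2*y) + atan(y/3)/3.
Answer: 3*y**5/5 - 2*y*cos(2*y) - 4*log(y) + 5*log(y + 1) + 4*log(y + 3) + sin(2*y) + atan(y/3)/3.


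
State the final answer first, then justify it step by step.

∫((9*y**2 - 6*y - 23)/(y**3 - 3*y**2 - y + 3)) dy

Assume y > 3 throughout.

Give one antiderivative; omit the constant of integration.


The answer is 5*log(y - 3) + 5*log(y - 1) - log(y + 1).
Step 1. Decompose ∫((9*y**2 - 6*y - 23)/(y**3 - 3*y**2 - y + 3)) dy by partial fractions, (9*y**2 - 6*y - 23)/(y**3 - 3*y**2 - y + 3) = -1/(y + 1) + 5/(y - 1) + 5/(y - 3): now ∫(5/(y - 3)) dy + ∫(5/(y - 1)) dy + ∫(-1/(y + 1)) dy.
Step 2. Evaluate the standard form [assuming y > -1]: now -log(y + 1) + ∫(5/(y - 3)) dy + ∫(5/(y - 1)) dy.
Step 3. Evaluate the standard form [assuming y > 1]: now 5*log(y - 1) - log(y + 1) + ∫(5/(y - 3)) dy.
Step 4. Evaluate the standard form [assuming y > 3]: now 5*log(y - 3) + 5*log(y - 1) - log(y + 1).
Answer: 5*log(y - 3) + 5*log(y - 1) - log(y + 1).


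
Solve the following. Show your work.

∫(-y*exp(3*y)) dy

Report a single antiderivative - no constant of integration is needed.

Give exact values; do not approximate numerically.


Step 1. Integrate ∫(-y*exp(3*y)) dy by parts with u = y, dv = (-exp(3*y)) dy, so v = -exp(3*y)/3: now -y*exp(3*y)/3 + ∫(exp(3*y)/3) dy.
Step 2. Evaluate the standard form: now -y*exp(3*y)/3 + exp(3*y)/9.
Answer: -y*exp(3*y)/3 + exp(3*y)/9.


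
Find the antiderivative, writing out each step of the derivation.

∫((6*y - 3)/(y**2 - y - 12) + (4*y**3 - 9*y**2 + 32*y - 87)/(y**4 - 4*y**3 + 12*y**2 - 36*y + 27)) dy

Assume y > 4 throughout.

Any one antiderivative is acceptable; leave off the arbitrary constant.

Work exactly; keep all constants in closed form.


Step 1. Rewrite: now ∫((6*y - 3)/(y**2 - y - 12)) dy + ∫((4*y**3 - 9*y**2 + 32*y - 87)/(y**4 - 4*y**3 + 12*y**2 - 36*y + 27)) dy.
Step 2. Decompose ∫((6*y - 3)/(y**2 - y - 12)) dy by partial fractions, (6*y - 3)/(y**2 - y - 12) = 3/(y + 3) + 3/(y - 4): now ∫((4*y**3 - 9*y**2 + 32*y - 87)/(y**4 - 4*y**3 + 12*y**2 - 36*y + 27)) dy + ∫(3/(y - 4)) dy + ∫(3/(y + 3)) dy.
Step 3. Evaluate the standard form [assuming y > -3]: now 3*log(y + 3) + ∫((4*y**3 - 9*y**2 + 32*y - 87)/(y**4 - 4*y**3 + 12*y**2 - 36*y + 27)) dy + ∫(3/(y - 4)) dy.
Step 4. Evaluate the standard form [assuming y > 4]: now 3*log(y - 4) + 3*log(y + 3) + ∫((4*y**3 - 9*y**2 + 32*y - 87)/(y**4 - 4*y**3 + 12*y**2 - 36*y + 27)) dy.
Step 5. Decompose ∫((4*y**3 - 9*y**2 + 32*y - 87)/(y**4 - 4*y**3 + 12*y**2 - 36*y + 27)) dy by partial fractions, (4*y**3 - 9*y**2 + 32*y - 87)/(y**4 - 4*y**3 + 12*y**2 - 36*y + 27) = 1/(y**2 + 9) + 3/(y - 1) + 1/(y - 3): now 3*log(y - 4) + 3*log(y + 3) + ∫(1/(y - 3)) dy + ∫(3/(y - 1)) dy + ∫(1/(y**2 + 9)) dy.
Step 6. Evaluate the standard form [assuming y > 3]: now 3*log(y - 4) + log(y - 3) + 3*log(y + 3) + ∫(3/(y - 1)) dy + ∫(1/(y**2 + 9)) dy.
Step 7. Evaluate the standard form [assuming y > 1]: now 3*log(y - 4) + log(y - 3) + 3*log(y - 1) + 3*log(y + 3) + ∫(1/(y**2 + 9)) dy.
Step 8. Evaluate the standard form: now 3*log(y - 4) + log(y - 3) + 3*log(y - 1) + 3*log(y + 3) + atan(y/3)/3.
Answer: 3*log(y - 4) + log(y - 3) + 3*log(y - 1) + 3*log(y + 3) + atan(y/3)/3.


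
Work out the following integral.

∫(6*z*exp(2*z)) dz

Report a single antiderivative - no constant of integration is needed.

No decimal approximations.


Answer: 3*z*exp(2*z) - 3*exp(2*z)/2.


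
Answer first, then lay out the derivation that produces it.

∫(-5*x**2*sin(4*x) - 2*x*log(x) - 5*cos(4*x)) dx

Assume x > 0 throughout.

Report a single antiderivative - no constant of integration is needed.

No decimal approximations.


The answer is -x**2*log(x) + 5*x**2*cos(4*x)/4 + x**2/2 - 5*x*sin(4*x)/8 - 5*sin(4*x)/4 - 5*cos(4*x)/32.
Step 1. Rewrite: now ∫(-2*x*log(x)) dx + ∫(-5*x**2*sin(4*x)) dx + ∫(-5*cos(4*x)) dx.
Step 2. Integrate ∫(-2*x*log(x)) dx by parts with u = log(x), dv = (-2*x) dx, so v = -x**2 [assuming x > 0]: now -x**2*log(x) + ∫(x) dx + ∫(-5*x**2*sin(4*x)) dx + ∫(-5*cos(4*x)) dx.
Step 3. Evaluate the standard form: now -x**2*log(x) + x**2/2 + ∫(-5*x**2*sin(4*x)) dx + ∫(-5*cos(4*x)) dx.
Step 4. Integrate ∫(-5*x**2*sin(4*x)) dx by parts with u = x**2, dv = (-5*sin(4*x)) dx, so v = 5*cos(4*x)/4: now -x**2*log(x) + 5*x**2*cos(4*x)/4 + x**2/2 + ∫(-5*x*cos(4*x)/2) dx + ∫(-5*cos(4*x)) dx.
Step 5. Integrate ∫(-5*x*cos(4*x)/2) dx by parts with u = x, dv = (-5*cos(4*x)/2) dx, so v = -5*sin(4*x)/8: now -x**2*log(x) + 5*x**2*cos(4*x)/4 + x**2/2 - 5*x*sin(4*x)/8 + ∫(5*sin(4*x)/8) dx + ∫(-5*cos(4*x)) dx.
Step 6. Evaluate the standard form: now -x**2*log(x) + 5*x**2*cos(4*x)/4 + x**2/2 - 5*x*sin(4*x)/8 - 5*cos(4*x)/32 + ∫(-5*cos(4*x)) dx.
Step 7. Evaluate the standard form: now -x**2*log(x) + 5*x**2*cos(4*x)/4 + x**2/2 - 5*x*sin(4*x)/8 - 5*sin(4*x)/4 - 5*cos(4*x)/32.
Answer: -x**2*log(x) + 5*x**2*cos(4*x)/4 + x**2/2 - 5*x*sin(4*x)/8 - 5*sin(4*x)/4 - 5*cos(4*x)/32.


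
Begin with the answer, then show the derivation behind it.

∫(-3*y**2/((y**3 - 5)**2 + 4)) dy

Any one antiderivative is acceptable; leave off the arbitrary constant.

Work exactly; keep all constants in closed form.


The answer is -atan(y**3/2 - 5/2)/2.
Step 1. Substitute u = y**3 - 5, turning ∫(-3*y**2/((y**3 - 5)**2 + 4)) dy into ∫(-1/(u**2 + 4)) du: now ∫(-1/(u**2 + 4)) du.
Step 2. Evaluate the standard form: now -atan(u/2)/2.
Step 3. Substitute back u = y**3 - 5: now -atan(y**3/2 - 5/2)/2.
Answer: -atan(y**3/2 - 5/2)/2.


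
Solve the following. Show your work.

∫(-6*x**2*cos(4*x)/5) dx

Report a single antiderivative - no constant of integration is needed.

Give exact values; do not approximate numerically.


Step 1. Integrate ∫(-6*x**2*cos(4*x)/5) dx by parts with u = x**2, dv = (-6*cos(4*x)/5) dx, so v = -3*sin(4*x)/10: now -3*x**2*sin(4*x)/10 + ∫(3*x*sin(4*x)/5) dx.
Step 2. Integrate ∫(3*x*sin(4*x)/5) dx by parts with u = x, dv = (3*sin(4*x)/5) dx, so v = -3*cos(4*x)/20: now -3*x**2*sin(4*x)/10 - 3*x*cos(4*x)/20 + ∫(3*cos(4*x)/20) dx.
Step 3. Evaluate the standard form: now -3*x**2*sin(4*x)/10 - 3*x*cos(4*x)/20 + 3*sin(4*x)/80.
Answer: -3*x**2*sin(4*x)/10 - 3*x*cos(4*x)/20 + 3*sin(4*x)/80.


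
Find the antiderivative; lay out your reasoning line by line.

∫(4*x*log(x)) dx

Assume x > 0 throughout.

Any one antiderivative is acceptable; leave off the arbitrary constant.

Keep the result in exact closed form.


Step 1. Integrate ∫(4*x*log(x)) dx by parts with u = log(x), dv = (4*x) dx, so v = 2*x**2 [assuming x > 0]: now 2*x**2*log(x) + ∫(-2*x) dx.
Step 2. Evaluate the standard form: now 2*x**2*log(x) - x**2.
Answer: 2*x**2*log(x) - x**2.


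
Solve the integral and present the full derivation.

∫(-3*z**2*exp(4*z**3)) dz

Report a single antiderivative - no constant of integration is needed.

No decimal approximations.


Step 1. Substitute u = z**3, turning ∫(-3*z**2*exp(4*z**3)) dz into ∫(-exp(4*u)) du: now ∫(-exp(4*u)) du.
Step 2. Evaluate the standard form: now -exp(4*u)/4.
Step 3. Substitute back u = z**3: now -exp(4*z**3)/4.
Answer: -exp(4*z**3)/4.


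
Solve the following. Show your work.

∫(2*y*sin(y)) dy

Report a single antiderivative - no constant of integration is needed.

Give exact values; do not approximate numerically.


Step 1. Integrate ∫(2*y*sin(y)) dy by parts with u = y, dv = (2*sin(y)) dy, so v = -2*cos(y): now -2*y*cos(y) + ∫(2*cos(y)) dy.
Step 2. Evaluate the standard form: now -2*y*cos(y) + 2*sin(y).
Answer: -2*y*cos(y) + 2*sin(y).


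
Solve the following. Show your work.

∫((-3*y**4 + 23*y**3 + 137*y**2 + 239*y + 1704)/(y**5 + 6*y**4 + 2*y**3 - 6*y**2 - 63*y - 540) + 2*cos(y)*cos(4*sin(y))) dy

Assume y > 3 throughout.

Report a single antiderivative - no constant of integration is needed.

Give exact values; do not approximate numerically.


Step 1. Rewrite: now ∫((-3*y**4 + 23*y**3 + 137*y**2 + 239*y + 1704)/(y**5 + 6*y**4 + 2*y**3 - 6*y**2 - 63*y - 540)) dy + ∫(2*cos(y)*cos(4*sin(y))) dy.
Step 2. Decompose ∫((-3*y**4 + 23*y**3 + 137*y**2 + 239*y + 1704)/(y**5 + 6*y**4 + 2*y**3 - 6*y**2 - 63*y - 540)) dy by partial fractions, (-3*y**4 + 23*y**3 + 137*y**2 + 239*y + 1704)/(y**5 + 6*y**4 + 2*y**3 - 6*y**2 - 63*y - 540) = -2/(y**2 + 9) - 3/(y + 5) - 4/(y + 4) + 4/(y - 3): now ∫(2*cos(y)*cos(4*sin(y))) dy + ∫(4/(y - 3)) dy + ∫(-4/(y + 4)) dy + ∫(-3/(y + 5)) dy + ∫(-2/(y**2 + 9)) dy.
Step 3. Evaluate the standard form [assuming y > -5]: now -3*log(y + 5) + ∫(2*cos(y)*cos(4*sin(y))) dy + ∫(4/(y - 3)) dy + ∫(-4/(y + 4)) dy + ∫(-2/(y**2 + 9)) dy.
Step 4. Evaluate the standard form [assuming y > -4]: now -4*log(y + 4) - 3*log(y + 5) + ∫(2*cos(y)*cos(4*sin(y))) dy + ∫(4/(y - 3)) dy + ∫(-2/(y**2 + 9)) dy.
Step 5. Evaluate the standard form [assuming y > 3]: now 4*log(y - 3) - 4*log(y + 4) - 3*log(y + 5) + ∫(2*cos(y)*cos(4*sin(y))) dy + ∫(-2/(y**2 + 9)) dy.
Step 6. Evaluate the standard form: now 4*log(y - 3) - 4*log(y + 4) - 3*log(y + 5) - 2*atan(y/3)/3 + ∫(2*cos(y)*cos(4*sin(y))) dy.
Step 7. Substitute u = sin(y), turning ∫(2*cos(y)*cos(4*sin(y))) dy into ∫(2*cos(4*u)) du: now 4*log(y - 3) - 4*log(y + 4) - 3*log(y + 5) - 2*atan(y/3)/3 + ∫(2*cos(4*u)) du.
Step 8. Evaluate the standard form: now 4*log(y - 3) - 4*log(y + 4) - 3*log(y + 5) + sin(4*u)/2 - 2*atan(y/3)/3.
Step 9. Substitute back u = sin(y): now 4*log(y - 3) - 4*log(y + 4) - 3*log(y + 5) + sin(4*sin(y))/2 - 2*atan(y/3)/3.
Answer: 4*log(y - 3) - 4*log(y + 4) - 3*log(y + 5) + sin(4*sin(y))/2 - 2*atan(y/3)/3.


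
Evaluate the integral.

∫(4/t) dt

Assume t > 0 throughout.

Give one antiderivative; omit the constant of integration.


Answer: 4*log(t).


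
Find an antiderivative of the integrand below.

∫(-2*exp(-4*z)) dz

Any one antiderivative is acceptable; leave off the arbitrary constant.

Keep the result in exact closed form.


Answer: exp(-4*z)/2.


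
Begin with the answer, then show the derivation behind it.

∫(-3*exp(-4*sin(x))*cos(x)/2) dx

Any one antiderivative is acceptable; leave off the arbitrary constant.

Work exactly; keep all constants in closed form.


The answer is 3*exp(-4*sin(x))/8.
Step 1. Substitute u = sin(x), turning ∫(-3*exp(-4*sin(x))*cos(x)/2) dx into ∫(-3*exp(-4*u)/2) du: now ∫(-3*exp(-4*u)/2) du.
Step 2. Evaluate the standard form: now 3*exp(-4*u)/8.
Step 3. Substitute back u = sin(x): now 3*exp(-4*sin(x))/8.
Answer: 3*exp(-4*sin(x))/8.


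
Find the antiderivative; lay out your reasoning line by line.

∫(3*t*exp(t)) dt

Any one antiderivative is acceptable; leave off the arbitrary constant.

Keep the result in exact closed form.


Step 1. Integrate ∫(3*t*exp(t)) dt by parts with u = t, dv = (3*exp(t)) dt, so v = 3*exp(t): now 3*t*exp(t) + ∫(-3*exp(t)) dt.
Step 2. Evaluate the standard form: now 3*t*exp(t) - 3*exp(t).
Answer: 3*t*exp(t) - 3*exp(t).


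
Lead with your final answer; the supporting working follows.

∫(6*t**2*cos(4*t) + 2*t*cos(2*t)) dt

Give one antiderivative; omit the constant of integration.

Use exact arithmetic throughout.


The answer is 3*t**2*sin(4*t)/2 + t*sin(2*t) + 3*t*cos(4*t)/4 - 3*sin(4*t)/16 + cos(2*t)/2.
Step 1. Rewrite: now ∫(2*t*cos(2*t)) dt + ∫(6*t**2*cos(4*t)) dt.
Step 2. Integrate ∫(2*t*cos(2*t)) dt by parts with u = t, dv = (2*cos(2*t)) dt, so v = sin(2*t): now t*sin(2*t) + ∫(6*t**2*cos(4*t)) dt + ∫(-sin(2*t)) dt.
Step 3. Evaluate the standard form: now t*sin(2*t) + cos(2*t)/2 + ∫(6*t**2*cos(4*t)) dt.
Step 4. Integrate ∫(6*t**2*cos(4*t)) dt by parts with u = t**2, dv = (6*cos(4*t)) dt, so v = 3*sin(4*t)/2: now 3*t**2*sin(4*t)/2 + t*sin(2*t) + cos(2*t)/2 + ∫(-3*t*sin(4*t)) dt.
Step 5. Integrate ∫(-3*t*sin(4*t)) dt by parts with u = t, dv = (-3*sin(4*t)) dt, so v = 3*cos(4*t)/4: now 3*t**2*sin(4*t)/2 + t*sin(2*t) + 3*t*cos(4*t)/4 + cos(2*t)/2 + ∫(-3*cos(4*t)/4) dt.
Step 6. Evaluate the standard form: now 3*t**2*sin(4*t)/2 + t*sin(2*t) + 3*t*cos(4*t)/4 - 3*sin(4*t)/16 + cos(2*t)/2.
Answer: 3*t**2*sin(4*t)/2 + t*sin(2*t) + 3*t*cos(4*t)/4 - 3*sin(4*t)/16 + cos(2*t)/2.


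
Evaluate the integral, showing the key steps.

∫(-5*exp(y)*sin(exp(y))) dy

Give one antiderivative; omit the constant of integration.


Step 1. Substitute u = exp(y), turning ∫(-5*exp(y)*sin(exp(y))) dy into ∫(-5*sin(u)) du: now ∫(-5*sin(u)) du.
Step 2. Evaluate the standard form: now 5*cos(u).
Step 3. Substitute back u = exp(y): now 5*cos(exp(y)).
Answer: 5*cos(exp(y)).


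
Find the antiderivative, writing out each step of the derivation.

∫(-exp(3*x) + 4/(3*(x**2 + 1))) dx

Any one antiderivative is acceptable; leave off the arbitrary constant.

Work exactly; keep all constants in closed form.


Step 1. Rewrite: now ∫(4/(3*(x**2 + 1))) dx + ∫(-exp(3*x)) dx.
Step 2. Evaluate the standard form: now -exp(3*x)/3 + ∫(4/(3*(x**2 + 1))) dx.
Step 3. Evaluate the standard form: now -exp(3*x)/3 + 4*atan(x)/3.
Answer: -exp(3*x)/3 + 4*atan(x)/3.


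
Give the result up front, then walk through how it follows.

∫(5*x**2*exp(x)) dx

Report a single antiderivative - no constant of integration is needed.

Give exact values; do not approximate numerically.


The answer is 5*x**2*exp(x) - 10*x*exp(x) + 10*exp(x).
Step 1. Integrate ∫(5*x**2*exp(x)) dx by parts with u = x**2, dv = (5*exp(x)) dx, so v = 5*exp(x): now 5*x**2*exp(x) + ∫(-10*x*exp(x)) dx.
Step 2. Integrate ∫(-10*x*exp(x)) dx by parts with u = x, dv = (-10*exp(x)) dx, so v = -10*exp(x): now 5*x**2*exp(x) - 10*x*exp(x) + ∫(10*exp(x)) dx.
Step 3. Evaluate the standard form: now 5*x**2*exp(x) - 10*x*exp(x) + 10*exp(x).
Answer: 5*x**2*exp(x) - 10*x*exp(x) + 10*exp(x).


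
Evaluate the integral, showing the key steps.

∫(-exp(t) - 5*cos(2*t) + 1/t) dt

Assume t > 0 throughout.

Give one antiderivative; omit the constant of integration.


Step 1. Rewrite: now ∫(1/t) dt + ∫(-exp(t)) dt + ∫(-5*cos(2*t)) dt.
Step 2. Evaluate the standard form [assuming t > 0]: now log(t) + ∫(-exp(t)) dt + ∫(-5*cos(2*t)) dt.
Step 3. Evaluate the standard form: now -exp(t) + log(t) + ∫(-5*cos(2*t)) dt.
Step 4. Evaluate the standard form: now -exp(t) + log(t) - 5*sin(2*t)/2.
Answer: -exp(t) + log(t) - 5*sin(2*t)/2.


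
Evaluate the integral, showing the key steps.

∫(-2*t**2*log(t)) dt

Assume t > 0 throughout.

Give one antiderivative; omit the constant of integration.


Step 1. Integrate ∫(-2*t**2*log(t)) dt by parts with u = log(t), dv = (-2*t**2) dt, so v = -2*t**3/3 [assuming t > 0]: now -2*t**3*log(t)/3 + ∫(2*t**2/3) dt.
Step 2. Evaluate the standard form: now -2*t**3*log(t)/3 + 2*t**3/9.
Answer: -2*t**3*log(t)/3 + 2*t**3/9.
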